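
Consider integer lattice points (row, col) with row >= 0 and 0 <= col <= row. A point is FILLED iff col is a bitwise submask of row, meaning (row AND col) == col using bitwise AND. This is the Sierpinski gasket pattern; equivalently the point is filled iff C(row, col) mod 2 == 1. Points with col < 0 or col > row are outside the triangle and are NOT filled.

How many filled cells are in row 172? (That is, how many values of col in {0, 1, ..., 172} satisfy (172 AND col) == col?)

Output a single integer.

172 in binary = 10101100
popcount(172) = number of 1-bits in 10101100 = 4
A col c satisfies (172 AND c) == c iff every set bit of c is also set in 172; each of the 4 set bits of 172 can independently be on or off in c.
count = 2^4 = 16

Answer: 16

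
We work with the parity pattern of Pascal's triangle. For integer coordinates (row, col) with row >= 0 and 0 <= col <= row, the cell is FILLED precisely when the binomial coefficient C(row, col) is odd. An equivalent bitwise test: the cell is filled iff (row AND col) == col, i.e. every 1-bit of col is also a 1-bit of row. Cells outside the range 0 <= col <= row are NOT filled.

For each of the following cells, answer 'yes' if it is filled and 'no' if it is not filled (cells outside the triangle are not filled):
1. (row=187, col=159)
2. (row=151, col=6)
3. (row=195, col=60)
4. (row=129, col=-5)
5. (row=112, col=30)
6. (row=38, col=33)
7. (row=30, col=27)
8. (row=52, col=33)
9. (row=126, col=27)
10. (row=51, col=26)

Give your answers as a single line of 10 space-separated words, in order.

Answer: no yes no no no no no no no no

Derivation:
(187,159): row=0b10111011, col=0b10011111, row AND col = 0b10011011 = 155; 155 != 159 -> empty
(151,6): row=0b10010111, col=0b110, row AND col = 0b110 = 6; 6 == 6 -> filled
(195,60): row=0b11000011, col=0b111100, row AND col = 0b0 = 0; 0 != 60 -> empty
(129,-5): col outside [0, 129] -> not filled
(112,30): row=0b1110000, col=0b11110, row AND col = 0b10000 = 16; 16 != 30 -> empty
(38,33): row=0b100110, col=0b100001, row AND col = 0b100000 = 32; 32 != 33 -> empty
(30,27): row=0b11110, col=0b11011, row AND col = 0b11010 = 26; 26 != 27 -> empty
(52,33): row=0b110100, col=0b100001, row AND col = 0b100000 = 32; 32 != 33 -> empty
(126,27): row=0b1111110, col=0b11011, row AND col = 0b11010 = 26; 26 != 27 -> empty
(51,26): row=0b110011, col=0b11010, row AND col = 0b10010 = 18; 18 != 26 -> empty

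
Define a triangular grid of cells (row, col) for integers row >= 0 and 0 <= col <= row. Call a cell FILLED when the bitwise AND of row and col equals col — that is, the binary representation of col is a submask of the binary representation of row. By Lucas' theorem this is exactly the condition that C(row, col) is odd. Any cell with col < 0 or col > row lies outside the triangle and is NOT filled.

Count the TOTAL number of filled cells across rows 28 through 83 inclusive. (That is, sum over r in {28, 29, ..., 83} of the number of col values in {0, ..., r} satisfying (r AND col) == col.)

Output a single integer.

r28=11100 pc3: +8 =8
r29=11101 pc4: +16 =24
r30=11110 pc4: +16 =40
r31=11111 pc5: +32 =72
r32=100000 pc1: +2 =74
r33=100001 pc2: +4 =78
r34=100010 pc2: +4 =82
r35=100011 pc3: +8 =90
r36=100100 pc2: +4 =94
r37=100101 pc3: +8 =102
r38=100110 pc3: +8 =110
r39=100111 pc4: +16 =126
r40=101000 pc2: +4 =130
r41=101001 pc3: +8 =138
r42=101010 pc3: +8 =146
r43=101011 pc4: +16 =162
r44=101100 pc3: +8 =170
r45=101101 pc4: +16 =186
r46=101110 pc4: +16 =202
r47=101111 pc5: +32 =234
r48=110000 pc2: +4 =238
r49=110001 pc3: +8 =246
r50=110010 pc3: +8 =254
r51=110011 pc4: +16 =270
r52=110100 pc3: +8 =278
r53=110101 pc4: +16 =294
r54=110110 pc4: +16 =310
r55=110111 pc5: +32 =342
r56=111000 pc3: +8 =350
r57=111001 pc4: +16 =366
r58=111010 pc4: +16 =382
r59=111011 pc5: +32 =414
r60=111100 pc4: +16 =430
r61=111101 pc5: +32 =462
r62=111110 pc5: +32 =494
r63=111111 pc6: +64 =558
r64=1000000 pc1: +2 =560
r65=1000001 pc2: +4 =564
r66=1000010 pc2: +4 =568
r67=1000011 pc3: +8 =576
r68=1000100 pc2: +4 =580
r69=1000101 pc3: +8 =588
r70=1000110 pc3: +8 =596
r71=1000111 pc4: +16 =612
r72=1001000 pc2: +4 =616
r73=1001001 pc3: +8 =624
r74=1001010 pc3: +8 =632
r75=1001011 pc4: +16 =648
r76=1001100 pc3: +8 =656
r77=1001101 pc4: +16 =672
r78=1001110 pc4: +16 =688
r79=1001111 pc5: +32 =720
r80=1010000 pc2: +4 =724
r81=1010001 pc3: +8 =732
r82=1010010 pc3: +8 =740
r83=1010011 pc4: +16 =756

Answer: 756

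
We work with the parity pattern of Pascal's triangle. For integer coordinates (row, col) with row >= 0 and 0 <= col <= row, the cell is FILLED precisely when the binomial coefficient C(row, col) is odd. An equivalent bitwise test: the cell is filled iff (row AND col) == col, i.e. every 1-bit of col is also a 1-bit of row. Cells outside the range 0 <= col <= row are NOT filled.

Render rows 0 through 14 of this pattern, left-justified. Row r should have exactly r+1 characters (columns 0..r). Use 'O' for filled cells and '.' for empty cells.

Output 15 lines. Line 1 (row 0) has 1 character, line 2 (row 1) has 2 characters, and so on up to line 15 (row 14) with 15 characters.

Answer: O
OO
O.O
OOOO
O...O
OO..OO
O.O.O.O
OOOOOOOO
O.......O
OO......OO
O.O.....O.O
OOOO....OOOO
O...O...O...O
OO..OO..OO..OO
O.O.O.O.O.O.O.O

Derivation:
r0=0: O
r1=1: OO
r2=10: O.O
r3=11: OOOO
r4=100: O...O
r5=101: OO..OO
r6=110: O.O.O.O
r7=111: OOOOOOOO
r8=1000: O.......O
r9=1001: OO......OO
r10=1010: O.O.....O.O
r11=1011: OOOO....OOOO
r12=1100: O...O...O...O
r13=1101: OO..OO..OO..OO
r14=1110: O.O.O.O.O.O.O.O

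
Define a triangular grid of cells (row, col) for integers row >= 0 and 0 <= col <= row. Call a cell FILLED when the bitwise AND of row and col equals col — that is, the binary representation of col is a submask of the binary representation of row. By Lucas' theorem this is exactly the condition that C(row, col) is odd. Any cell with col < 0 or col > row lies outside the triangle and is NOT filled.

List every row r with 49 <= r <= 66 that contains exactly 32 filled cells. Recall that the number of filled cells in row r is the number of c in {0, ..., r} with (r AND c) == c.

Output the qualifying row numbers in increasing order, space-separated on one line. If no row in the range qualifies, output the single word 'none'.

Answer: 55 59 61 62

Derivation:
Row r has 2^popcount(r) filled cells, so we need popcount(r) = log2(32) = 5.
Scan r = 49..66 and keep those with exactly 5 one-bits:
r=49=110001 popcount=3 -> skip
r=50=110010 popcount=3 -> skip
r=51=110011 popcount=4 -> skip
r=52=110100 popcount=3 -> skip
r=53=110101 popcount=4 -> skip
r=54=110110 popcount=4 -> skip
r=55=110111 popcount=5 -> KEEP
r=56=111000 popcount=3 -> skip
r=57=111001 popcount=4 -> skip
r=58=111010 popcount=4 -> skip
r=59=111011 popcount=5 -> KEEP
r=60=111100 popcount=4 -> skip
r=61=111101 popcount=5 -> KEEP
r=62=111110 popcount=5 -> KEEP
r=63=111111 popcount=6 -> skip
r=64=1000000 popcount=1 -> skip
r=65=1000001 popcount=2 -> skip
r=66=1000010 popcount=2 -> skip
Kept rows: 55 59 61 62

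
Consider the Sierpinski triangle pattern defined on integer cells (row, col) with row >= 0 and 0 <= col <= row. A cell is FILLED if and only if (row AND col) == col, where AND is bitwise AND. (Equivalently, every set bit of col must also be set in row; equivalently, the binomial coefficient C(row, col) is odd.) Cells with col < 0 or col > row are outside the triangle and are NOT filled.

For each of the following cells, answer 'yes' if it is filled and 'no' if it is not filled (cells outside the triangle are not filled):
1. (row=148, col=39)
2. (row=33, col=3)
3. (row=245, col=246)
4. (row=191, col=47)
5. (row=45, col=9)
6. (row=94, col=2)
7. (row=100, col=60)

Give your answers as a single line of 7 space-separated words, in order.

(148,39): row=0b10010100, col=0b100111, row AND col = 0b100 = 4; 4 != 39 -> empty
(33,3): row=0b100001, col=0b11, row AND col = 0b1 = 1; 1 != 3 -> empty
(245,246): col outside [0, 245] -> not filled
(191,47): row=0b10111111, col=0b101111, row AND col = 0b101111 = 47; 47 == 47 -> filled
(45,9): row=0b101101, col=0b1001, row AND col = 0b1001 = 9; 9 == 9 -> filled
(94,2): row=0b1011110, col=0b10, row AND col = 0b10 = 2; 2 == 2 -> filled
(100,60): row=0b1100100, col=0b111100, row AND col = 0b100100 = 36; 36 != 60 -> empty

Answer: no no no yes yes yes no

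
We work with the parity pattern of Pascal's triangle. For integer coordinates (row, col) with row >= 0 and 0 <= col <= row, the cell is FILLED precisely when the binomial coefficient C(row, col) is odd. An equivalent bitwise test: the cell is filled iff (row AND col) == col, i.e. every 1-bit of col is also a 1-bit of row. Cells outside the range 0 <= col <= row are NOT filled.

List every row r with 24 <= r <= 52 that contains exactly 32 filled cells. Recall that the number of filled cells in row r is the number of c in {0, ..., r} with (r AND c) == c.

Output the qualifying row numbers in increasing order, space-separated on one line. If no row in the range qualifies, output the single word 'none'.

Row r has 2^popcount(r) filled cells, so we need popcount(r) = log2(32) = 5.
Scan r = 24..52 and keep those with exactly 5 one-bits:
r=24=11000 popcount=2 -> skip
r=25=11001 popcount=3 -> skip
r=26=11010 popcount=3 -> skip
r=27=11011 popcount=4 -> skip
r=28=11100 popcount=3 -> skip
r=29=11101 popcount=4 -> skip
r=30=11110 popcount=4 -> skip
r=31=11111 popcount=5 -> KEEP
r=32=100000 popcount=1 -> skip
r=33=100001 popcount=2 -> skip
r=34=100010 popcount=2 -> skip
r=35=100011 popcount=3 -> skip
r=36=100100 popcount=2 -> skip
r=37=100101 popcount=3 -> skip
r=38=100110 popcount=3 -> skip
r=39=100111 popcount=4 -> skip
r=40=101000 popcount=2 -> skip
r=41=101001 popcount=3 -> skip
r=42=101010 popcount=3 -> skip
r=43=101011 popcount=4 -> skip
r=44=101100 popcount=3 -> skip
r=45=101101 popcount=4 -> skip
r=46=101110 popcount=4 -> skip
r=47=101111 popcount=5 -> KEEP
r=48=110000 popcount=2 -> skip
r=49=110001 popcount=3 -> skip
r=50=110010 popcount=3 -> skip
r=51=110011 popcount=4 -> skip
r=52=110100 popcount=3 -> skip
Kept rows: 31 47

Answer: 31 47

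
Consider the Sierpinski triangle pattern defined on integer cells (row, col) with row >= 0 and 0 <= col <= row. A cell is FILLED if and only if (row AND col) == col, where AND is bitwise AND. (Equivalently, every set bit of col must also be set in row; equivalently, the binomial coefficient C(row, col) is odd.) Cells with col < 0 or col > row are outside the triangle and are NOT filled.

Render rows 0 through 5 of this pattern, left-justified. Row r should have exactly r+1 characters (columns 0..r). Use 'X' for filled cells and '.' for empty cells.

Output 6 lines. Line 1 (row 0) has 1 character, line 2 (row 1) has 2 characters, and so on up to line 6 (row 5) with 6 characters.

r0=0: X
r1=1: XX
r2=10: X.X
r3=11: XXXX
r4=100: X...X
r5=101: XX..XX

Answer: X
XX
X.X
XXXX
X...X
XX..XX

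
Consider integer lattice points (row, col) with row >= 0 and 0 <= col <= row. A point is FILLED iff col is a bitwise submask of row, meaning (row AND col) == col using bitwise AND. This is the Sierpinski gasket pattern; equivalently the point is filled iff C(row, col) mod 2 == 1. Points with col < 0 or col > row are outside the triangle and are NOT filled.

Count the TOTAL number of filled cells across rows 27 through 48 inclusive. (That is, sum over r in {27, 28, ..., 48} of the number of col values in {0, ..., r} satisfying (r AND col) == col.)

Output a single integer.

Answer: 254

Derivation:
r27=11011 pc4: +16 =16
r28=11100 pc3: +8 =24
r29=11101 pc4: +16 =40
r30=11110 pc4: +16 =56
r31=11111 pc5: +32 =88
r32=100000 pc1: +2 =90
r33=100001 pc2: +4 =94
r34=100010 pc2: +4 =98
r35=100011 pc3: +8 =106
r36=100100 pc2: +4 =110
r37=100101 pc3: +8 =118
r38=100110 pc3: +8 =126
r39=100111 pc4: +16 =142
r40=101000 pc2: +4 =146
r41=101001 pc3: +8 =154
r42=101010 pc3: +8 =162
r43=101011 pc4: +16 =178
r44=101100 pc3: +8 =186
r45=101101 pc4: +16 =202
r46=101110 pc4: +16 =218
r47=101111 pc5: +32 =250
r48=110000 pc2: +4 =254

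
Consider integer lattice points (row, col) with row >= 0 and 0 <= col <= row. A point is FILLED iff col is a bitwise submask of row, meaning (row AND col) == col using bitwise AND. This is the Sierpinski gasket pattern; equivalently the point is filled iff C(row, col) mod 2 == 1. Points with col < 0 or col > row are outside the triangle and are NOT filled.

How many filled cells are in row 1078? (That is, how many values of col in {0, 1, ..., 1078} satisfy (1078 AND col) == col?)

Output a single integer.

1078 in binary = 10000110110
popcount(1078) = number of 1-bits in 10000110110 = 5
A col c satisfies (1078 AND c) == c iff every set bit of c is also set in 1078; each of the 5 set bits of 1078 can independently be on or off in c.
count = 2^5 = 32

Answer: 32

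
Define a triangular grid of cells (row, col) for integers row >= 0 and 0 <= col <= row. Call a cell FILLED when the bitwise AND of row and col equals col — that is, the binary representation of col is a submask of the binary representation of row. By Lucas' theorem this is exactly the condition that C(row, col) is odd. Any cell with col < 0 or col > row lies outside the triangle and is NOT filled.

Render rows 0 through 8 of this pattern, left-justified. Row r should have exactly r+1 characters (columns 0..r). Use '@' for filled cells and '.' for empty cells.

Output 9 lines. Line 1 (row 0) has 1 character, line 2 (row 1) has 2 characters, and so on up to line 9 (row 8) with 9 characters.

r0=0: @
r1=1: @@
r2=10: @.@
r3=11: @@@@
r4=100: @...@
r5=101: @@..@@
r6=110: @.@.@.@
r7=111: @@@@@@@@
r8=1000: @.......@

Answer: @
@@
@.@
@@@@
@...@
@@..@@
@.@.@.@
@@@@@@@@
@.......@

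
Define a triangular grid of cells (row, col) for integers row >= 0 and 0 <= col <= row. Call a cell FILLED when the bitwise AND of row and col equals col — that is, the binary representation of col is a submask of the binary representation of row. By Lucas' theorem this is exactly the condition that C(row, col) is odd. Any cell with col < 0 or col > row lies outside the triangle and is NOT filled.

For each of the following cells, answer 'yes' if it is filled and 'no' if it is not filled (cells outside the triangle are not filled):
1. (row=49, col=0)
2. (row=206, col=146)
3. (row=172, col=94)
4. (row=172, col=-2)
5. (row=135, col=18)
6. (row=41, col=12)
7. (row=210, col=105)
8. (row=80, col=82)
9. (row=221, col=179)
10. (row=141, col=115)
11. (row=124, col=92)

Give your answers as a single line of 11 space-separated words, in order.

(49,0): row=0b110001, col=0b0, row AND col = 0b0 = 0; 0 == 0 -> filled
(206,146): row=0b11001110, col=0b10010010, row AND col = 0b10000010 = 130; 130 != 146 -> empty
(172,94): row=0b10101100, col=0b1011110, row AND col = 0b1100 = 12; 12 != 94 -> empty
(172,-2): col outside [0, 172] -> not filled
(135,18): row=0b10000111, col=0b10010, row AND col = 0b10 = 2; 2 != 18 -> empty
(41,12): row=0b101001, col=0b1100, row AND col = 0b1000 = 8; 8 != 12 -> empty
(210,105): row=0b11010010, col=0b1101001, row AND col = 0b1000000 = 64; 64 != 105 -> empty
(80,82): col outside [0, 80] -> not filled
(221,179): row=0b11011101, col=0b10110011, row AND col = 0b10010001 = 145; 145 != 179 -> empty
(141,115): row=0b10001101, col=0b1110011, row AND col = 0b1 = 1; 1 != 115 -> empty
(124,92): row=0b1111100, col=0b1011100, row AND col = 0b1011100 = 92; 92 == 92 -> filled

Answer: yes no no no no no no no no no yes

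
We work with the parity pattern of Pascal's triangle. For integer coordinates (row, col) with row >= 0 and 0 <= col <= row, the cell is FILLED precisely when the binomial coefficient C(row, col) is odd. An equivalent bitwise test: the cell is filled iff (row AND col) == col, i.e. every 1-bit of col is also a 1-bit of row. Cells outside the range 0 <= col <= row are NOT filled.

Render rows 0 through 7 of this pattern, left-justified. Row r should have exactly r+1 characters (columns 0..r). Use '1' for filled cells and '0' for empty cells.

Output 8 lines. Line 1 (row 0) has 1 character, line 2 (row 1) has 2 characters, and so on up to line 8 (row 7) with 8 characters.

Answer: 1
11
101
1111
10001
110011
1010101
11111111

Derivation:
r0=0: 1
r1=1: 11
r2=10: 101
r3=11: 1111
r4=100: 10001
r5=101: 110011
r6=110: 1010101
r7=111: 11111111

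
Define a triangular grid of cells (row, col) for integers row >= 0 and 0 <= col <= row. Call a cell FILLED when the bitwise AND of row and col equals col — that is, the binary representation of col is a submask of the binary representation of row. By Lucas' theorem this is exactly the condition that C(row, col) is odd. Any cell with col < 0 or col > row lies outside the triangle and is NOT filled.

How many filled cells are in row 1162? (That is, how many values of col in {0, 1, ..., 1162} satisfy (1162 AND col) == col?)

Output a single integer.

Answer: 16

Derivation:
1162 in binary = 10010001010
popcount(1162) = number of 1-bits in 10010001010 = 4
A col c satisfies (1162 AND c) == c iff every set bit of c is also set in 1162; each of the 4 set bits of 1162 can independently be on or off in c.
count = 2^4 = 16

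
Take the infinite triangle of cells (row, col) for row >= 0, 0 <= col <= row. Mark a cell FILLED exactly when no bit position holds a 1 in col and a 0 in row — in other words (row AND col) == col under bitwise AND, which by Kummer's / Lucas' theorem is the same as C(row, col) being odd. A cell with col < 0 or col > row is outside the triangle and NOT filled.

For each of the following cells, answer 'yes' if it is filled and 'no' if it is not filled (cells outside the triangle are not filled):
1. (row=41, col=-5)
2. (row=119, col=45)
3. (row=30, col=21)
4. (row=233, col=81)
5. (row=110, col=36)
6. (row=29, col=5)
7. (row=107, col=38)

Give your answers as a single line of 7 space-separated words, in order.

(41,-5): col outside [0, 41] -> not filled
(119,45): row=0b1110111, col=0b101101, row AND col = 0b100101 = 37; 37 != 45 -> empty
(30,21): row=0b11110, col=0b10101, row AND col = 0b10100 = 20; 20 != 21 -> empty
(233,81): row=0b11101001, col=0b1010001, row AND col = 0b1000001 = 65; 65 != 81 -> empty
(110,36): row=0b1101110, col=0b100100, row AND col = 0b100100 = 36; 36 == 36 -> filled
(29,5): row=0b11101, col=0b101, row AND col = 0b101 = 5; 5 == 5 -> filled
(107,38): row=0b1101011, col=0b100110, row AND col = 0b100010 = 34; 34 != 38 -> empty

Answer: no no no no yes yes no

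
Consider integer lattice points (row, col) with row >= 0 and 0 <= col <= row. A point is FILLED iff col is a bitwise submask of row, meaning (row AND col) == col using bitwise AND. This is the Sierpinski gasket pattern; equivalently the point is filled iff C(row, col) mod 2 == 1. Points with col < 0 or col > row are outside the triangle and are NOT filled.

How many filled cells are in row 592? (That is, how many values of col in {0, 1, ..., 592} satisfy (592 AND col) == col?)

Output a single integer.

592 in binary = 1001010000
popcount(592) = number of 1-bits in 1001010000 = 3
A col c satisfies (592 AND c) == c iff every set bit of c is also set in 592; each of the 3 set bits of 592 can independently be on or off in c.
count = 2^3 = 8

Answer: 8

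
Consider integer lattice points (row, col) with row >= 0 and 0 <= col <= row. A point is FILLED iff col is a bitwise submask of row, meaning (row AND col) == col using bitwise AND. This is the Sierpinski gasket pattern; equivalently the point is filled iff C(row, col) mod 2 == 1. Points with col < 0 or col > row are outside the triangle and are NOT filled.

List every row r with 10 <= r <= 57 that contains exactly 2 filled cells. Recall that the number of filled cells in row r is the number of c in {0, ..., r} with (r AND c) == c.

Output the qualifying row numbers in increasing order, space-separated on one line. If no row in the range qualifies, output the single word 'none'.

Row r has 2^popcount(r) filled cells, so we need popcount(r) = log2(2) = 1.
Scan r = 10..57 and keep those with exactly 1 one-bits:
r=10=1010 popcount=2 -> skip
r=11=1011 popcount=3 -> skip
r=12=1100 popcount=2 -> skip
r=13=1101 popcount=3 -> skip
r=14=1110 popcount=3 -> skip
r=15=1111 popcount=4 -> skip
r=16=10000 popcount=1 -> KEEP
r=17=10001 popcount=2 -> skip
r=18=10010 popcount=2 -> skip
r=19=10011 popcount=3 -> skip
r=20=10100 popcount=2 -> skip
r=21=10101 popcount=3 -> skip
r=22=10110 popcount=3 -> skip
r=23=10111 popcount=4 -> skip
r=24=11000 popcount=2 -> skip
r=25=11001 popcount=3 -> skip
r=26=11010 popcount=3 -> skip
r=27=11011 popcount=4 -> skip
r=28=11100 popcount=3 -> skip
r=29=11101 popcount=4 -> skip
r=30=11110 popcount=4 -> skip
r=31=11111 popcount=5 -> skip
r=32=100000 popcount=1 -> KEEP
r=33=100001 popcount=2 -> skip
r=34=100010 popcount=2 -> skip
r=35=100011 popcount=3 -> skip
r=36=100100 popcount=2 -> skip
r=37=100101 popcount=3 -> skip
r=38=100110 popcount=3 -> skip
r=39=100111 popcount=4 -> skip
r=40=101000 popcount=2 -> skip
r=41=101001 popcount=3 -> skip
r=42=101010 popcount=3 -> skip
r=43=101011 popcount=4 -> skip
r=44=101100 popcount=3 -> skip
r=45=101101 popcount=4 -> skip
r=46=101110 popcount=4 -> skip
r=47=101111 popcount=5 -> skip
r=48=110000 popcount=2 -> skip
r=49=110001 popcount=3 -> skip
r=50=110010 popcount=3 -> skip
r=51=110011 popcount=4 -> skip
r=52=110100 popcount=3 -> skip
r=53=110101 popcount=4 -> skip
r=54=110110 popcount=4 -> skip
r=55=110111 popcount=5 -> skip
r=56=111000 popcount=3 -> skip
r=57=111001 popcount=4 -> skip
Kept rows: 16 32

Answer: 16 32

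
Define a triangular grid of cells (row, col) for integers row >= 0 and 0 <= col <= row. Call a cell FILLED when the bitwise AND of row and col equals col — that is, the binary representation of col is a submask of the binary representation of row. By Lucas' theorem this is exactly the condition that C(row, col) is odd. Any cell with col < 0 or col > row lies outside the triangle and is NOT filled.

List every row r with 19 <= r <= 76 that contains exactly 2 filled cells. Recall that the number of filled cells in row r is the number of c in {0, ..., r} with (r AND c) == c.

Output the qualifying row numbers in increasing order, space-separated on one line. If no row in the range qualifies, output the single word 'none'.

Answer: 32 64

Derivation:
Row r has 2^popcount(r) filled cells, so we need popcount(r) = log2(2) = 1.
Scan r = 19..76 and keep those with exactly 1 one-bits:
r=19=10011 popcount=3 -> skip
r=20=10100 popcount=2 -> skip
r=21=10101 popcount=3 -> skip
r=22=10110 popcount=3 -> skip
r=23=10111 popcount=4 -> skip
r=24=11000 popcount=2 -> skip
r=25=11001 popcount=3 -> skip
r=26=11010 popcount=3 -> skip
r=27=11011 popcount=4 -> skip
r=28=11100 popcount=3 -> skip
r=29=11101 popcount=4 -> skip
r=30=11110 popcount=4 -> skip
r=31=11111 popcount=5 -> skip
r=32=100000 popcount=1 -> KEEP
r=33=100001 popcount=2 -> skip
r=34=100010 popcount=2 -> skip
r=35=100011 popcount=3 -> skip
r=36=100100 popcount=2 -> skip
r=37=100101 popcount=3 -> skip
r=38=100110 popcount=3 -> skip
r=39=100111 popcount=4 -> skip
r=40=101000 popcount=2 -> skip
r=41=101001 popcount=3 -> skip
r=42=101010 popcount=3 -> skip
r=43=101011 popcount=4 -> skip
r=44=101100 popcount=3 -> skip
r=45=101101 popcount=4 -> skip
r=46=101110 popcount=4 -> skip
r=47=101111 popcount=5 -> skip
r=48=110000 popcount=2 -> skip
r=49=110001 popcount=3 -> skip
r=50=110010 popcount=3 -> skip
r=51=110011 popcount=4 -> skip
r=52=110100 popcount=3 -> skip
r=53=110101 popcount=4 -> skip
r=54=110110 popcount=4 -> skip
r=55=110111 popcount=5 -> skip
r=56=111000 popcount=3 -> skip
r=57=111001 popcount=4 -> skip
r=58=111010 popcount=4 -> skip
r=59=111011 popcount=5 -> skip
r=60=111100 popcount=4 -> skip
r=61=111101 popcount=5 -> skip
r=62=111110 popcount=5 -> skip
r=63=111111 popcount=6 -> skip
r=64=1000000 popcount=1 -> KEEP
r=65=1000001 popcount=2 -> skip
r=66=1000010 popcount=2 -> skip
r=67=1000011 popcount=3 -> skip
r=68=1000100 popcount=2 -> skip
r=69=1000101 popcount=3 -> skip
r=70=1000110 popcount=3 -> skip
r=71=1000111 popcount=4 -> skip
r=72=1001000 popcount=2 -> skip
r=73=1001001 popcount=3 -> skip
r=74=1001010 popcount=3 -> skip
r=75=1001011 popcount=4 -> skip
r=76=1001100 popcount=3 -> skip
Kept rows: 32 64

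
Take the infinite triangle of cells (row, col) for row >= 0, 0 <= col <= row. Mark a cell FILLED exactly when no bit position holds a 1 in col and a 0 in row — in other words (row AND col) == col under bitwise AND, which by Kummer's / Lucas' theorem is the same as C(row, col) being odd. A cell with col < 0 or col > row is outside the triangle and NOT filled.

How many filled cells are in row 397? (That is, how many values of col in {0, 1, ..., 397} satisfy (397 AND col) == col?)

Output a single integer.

397 in binary = 110001101
popcount(397) = number of 1-bits in 110001101 = 5
A col c satisfies (397 AND c) == c iff every set bit of c is also set in 397; each of the 5 set bits of 397 can independently be on or off in c.
count = 2^5 = 32

Answer: 32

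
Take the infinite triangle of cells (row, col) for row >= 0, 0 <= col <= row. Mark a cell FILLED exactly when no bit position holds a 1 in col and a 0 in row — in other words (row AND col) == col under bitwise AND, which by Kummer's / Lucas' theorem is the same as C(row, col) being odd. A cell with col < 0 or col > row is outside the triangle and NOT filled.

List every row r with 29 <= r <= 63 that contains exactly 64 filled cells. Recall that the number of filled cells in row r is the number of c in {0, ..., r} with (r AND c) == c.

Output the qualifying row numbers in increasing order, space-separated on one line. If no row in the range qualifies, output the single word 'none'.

Answer: 63

Derivation:
Row r has 2^popcount(r) filled cells, so we need popcount(r) = log2(64) = 6.
Scan r = 29..63 and keep those with exactly 6 one-bits:
r=29=11101 popcount=4 -> skip
r=30=11110 popcount=4 -> skip
r=31=11111 popcount=5 -> skip
r=32=100000 popcount=1 -> skip
r=33=100001 popcount=2 -> skip
r=34=100010 popcount=2 -> skip
r=35=100011 popcount=3 -> skip
r=36=100100 popcount=2 -> skip
r=37=100101 popcount=3 -> skip
r=38=100110 popcount=3 -> skip
r=39=100111 popcount=4 -> skip
r=40=101000 popcount=2 -> skip
r=41=101001 popcount=3 -> skip
r=42=101010 popcount=3 -> skip
r=43=101011 popcount=4 -> skip
r=44=101100 popcount=3 -> skip
r=45=101101 popcount=4 -> skip
r=46=101110 popcount=4 -> skip
r=47=101111 popcount=5 -> skip
r=48=110000 popcount=2 -> skip
r=49=110001 popcount=3 -> skip
r=50=110010 popcount=3 -> skip
r=51=110011 popcount=4 -> skip
r=52=110100 popcount=3 -> skip
r=53=110101 popcount=4 -> skip
r=54=110110 popcount=4 -> skip
r=55=110111 popcount=5 -> skip
r=56=111000 popcount=3 -> skip
r=57=111001 popcount=4 -> skip
r=58=111010 popcount=4 -> skip
r=59=111011 popcount=5 -> skip
r=60=111100 popcount=4 -> skip
r=61=111101 popcount=5 -> skip
r=62=111110 popcount=5 -> skip
r=63=111111 popcount=6 -> KEEP
Kept rows: 63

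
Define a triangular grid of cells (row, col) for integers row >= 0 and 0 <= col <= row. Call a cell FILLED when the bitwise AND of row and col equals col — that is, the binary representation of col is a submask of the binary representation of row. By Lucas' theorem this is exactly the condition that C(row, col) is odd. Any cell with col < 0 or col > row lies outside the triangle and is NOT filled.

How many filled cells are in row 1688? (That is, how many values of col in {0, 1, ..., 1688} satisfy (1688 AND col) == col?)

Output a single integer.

1688 in binary = 11010011000
popcount(1688) = number of 1-bits in 11010011000 = 5
A col c satisfies (1688 AND c) == c iff every set bit of c is also set in 1688; each of the 5 set bits of 1688 can independently be on or off in c.
count = 2^5 = 32

Answer: 32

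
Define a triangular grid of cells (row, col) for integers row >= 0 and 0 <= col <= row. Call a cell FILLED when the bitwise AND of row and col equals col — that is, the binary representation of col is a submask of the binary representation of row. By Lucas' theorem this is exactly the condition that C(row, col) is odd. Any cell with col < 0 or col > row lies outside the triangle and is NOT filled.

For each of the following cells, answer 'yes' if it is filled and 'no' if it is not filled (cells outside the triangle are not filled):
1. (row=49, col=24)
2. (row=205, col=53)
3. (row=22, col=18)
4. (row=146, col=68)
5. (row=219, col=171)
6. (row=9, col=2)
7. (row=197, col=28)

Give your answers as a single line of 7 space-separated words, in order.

(49,24): row=0b110001, col=0b11000, row AND col = 0b10000 = 16; 16 != 24 -> empty
(205,53): row=0b11001101, col=0b110101, row AND col = 0b101 = 5; 5 != 53 -> empty
(22,18): row=0b10110, col=0b10010, row AND col = 0b10010 = 18; 18 == 18 -> filled
(146,68): row=0b10010010, col=0b1000100, row AND col = 0b0 = 0; 0 != 68 -> empty
(219,171): row=0b11011011, col=0b10101011, row AND col = 0b10001011 = 139; 139 != 171 -> empty
(9,2): row=0b1001, col=0b10, row AND col = 0b0 = 0; 0 != 2 -> empty
(197,28): row=0b11000101, col=0b11100, row AND col = 0b100 = 4; 4 != 28 -> empty

Answer: no no yes no no no no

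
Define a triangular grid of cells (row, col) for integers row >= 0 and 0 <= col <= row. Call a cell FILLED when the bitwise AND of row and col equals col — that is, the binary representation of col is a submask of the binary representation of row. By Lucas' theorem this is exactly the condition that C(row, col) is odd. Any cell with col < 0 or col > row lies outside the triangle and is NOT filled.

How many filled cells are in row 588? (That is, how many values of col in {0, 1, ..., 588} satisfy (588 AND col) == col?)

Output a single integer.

Answer: 16

Derivation:
588 in binary = 1001001100
popcount(588) = number of 1-bits in 1001001100 = 4
A col c satisfies (588 AND c) == c iff every set bit of c is also set in 588; each of the 4 set bits of 588 can independently be on or off in c.
count = 2^4 = 16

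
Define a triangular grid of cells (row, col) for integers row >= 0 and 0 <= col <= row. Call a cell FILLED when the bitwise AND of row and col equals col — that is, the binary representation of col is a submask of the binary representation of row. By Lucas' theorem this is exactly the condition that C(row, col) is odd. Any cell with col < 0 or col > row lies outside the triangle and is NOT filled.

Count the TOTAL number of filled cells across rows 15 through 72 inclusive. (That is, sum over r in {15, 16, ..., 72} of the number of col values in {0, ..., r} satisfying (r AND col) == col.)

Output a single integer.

r15=1111 pc4: +16 =16
r16=10000 pc1: +2 =18
r17=10001 pc2: +4 =22
r18=10010 pc2: +4 =26
r19=10011 pc3: +8 =34
r20=10100 pc2: +4 =38
r21=10101 pc3: +8 =46
r22=10110 pc3: +8 =54
r23=10111 pc4: +16 =70
r24=11000 pc2: +4 =74
r25=11001 pc3: +8 =82
r26=11010 pc3: +8 =90
r27=11011 pc4: +16 =106
r28=11100 pc3: +8 =114
r29=11101 pc4: +16 =130
r30=11110 pc4: +16 =146
r31=11111 pc5: +32 =178
r32=100000 pc1: +2 =180
r33=100001 pc2: +4 =184
r34=100010 pc2: +4 =188
r35=100011 pc3: +8 =196
r36=100100 pc2: +4 =200
r37=100101 pc3: +8 =208
r38=100110 pc3: +8 =216
r39=100111 pc4: +16 =232
r40=101000 pc2: +4 =236
r41=101001 pc3: +8 =244
r42=101010 pc3: +8 =252
r43=101011 pc4: +16 =268
r44=101100 pc3: +8 =276
r45=101101 pc4: +16 =292
r46=101110 pc4: +16 =308
r47=101111 pc5: +32 =340
r48=110000 pc2: +4 =344
r49=110001 pc3: +8 =352
r50=110010 pc3: +8 =360
r51=110011 pc4: +16 =376
r52=110100 pc3: +8 =384
r53=110101 pc4: +16 =400
r54=110110 pc4: +16 =416
r55=110111 pc5: +32 =448
r56=111000 pc3: +8 =456
r57=111001 pc4: +16 =472
r58=111010 pc4: +16 =488
r59=111011 pc5: +32 =520
r60=111100 pc4: +16 =536
r61=111101 pc5: +32 =568
r62=111110 pc5: +32 =600
r63=111111 pc6: +64 =664
r64=1000000 pc1: +2 =666
r65=1000001 pc2: +4 =670
r66=1000010 pc2: +4 =674
r67=1000011 pc3: +8 =682
r68=1000100 pc2: +4 =686
r69=1000101 pc3: +8 =694
r70=1000110 pc3: +8 =702
r71=1000111 pc4: +16 =718
r72=1001000 pc2: +4 =722

Answer: 722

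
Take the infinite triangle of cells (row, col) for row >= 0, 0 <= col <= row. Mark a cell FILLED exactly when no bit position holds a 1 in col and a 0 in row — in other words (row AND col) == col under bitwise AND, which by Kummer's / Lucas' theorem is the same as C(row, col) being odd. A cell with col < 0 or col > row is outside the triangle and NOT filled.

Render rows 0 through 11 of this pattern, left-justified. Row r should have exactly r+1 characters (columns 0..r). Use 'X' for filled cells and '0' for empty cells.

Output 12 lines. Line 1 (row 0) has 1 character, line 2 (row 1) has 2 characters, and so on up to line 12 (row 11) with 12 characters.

Answer: X
XX
X0X
XXXX
X000X
XX00XX
X0X0X0X
XXXXXXXX
X0000000X
XX000000XX
X0X00000X0X
XXXX0000XXXX

Derivation:
r0=0: X
r1=1: XX
r2=10: X0X
r3=11: XXXX
r4=100: X000X
r5=101: XX00XX
r6=110: X0X0X0X
r7=111: XXXXXXXX
r8=1000: X0000000X
r9=1001: XX000000XX
r10=1010: X0X00000X0X
r11=1011: XXXX0000XXXX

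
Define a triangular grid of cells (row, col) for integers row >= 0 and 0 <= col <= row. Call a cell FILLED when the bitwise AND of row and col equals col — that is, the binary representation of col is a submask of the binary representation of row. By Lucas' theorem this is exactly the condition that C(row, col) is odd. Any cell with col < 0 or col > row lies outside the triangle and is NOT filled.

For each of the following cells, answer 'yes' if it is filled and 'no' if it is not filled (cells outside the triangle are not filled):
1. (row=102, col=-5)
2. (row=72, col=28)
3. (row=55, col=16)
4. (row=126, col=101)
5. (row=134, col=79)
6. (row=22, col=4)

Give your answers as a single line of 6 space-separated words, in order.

Answer: no no yes no no yes

Derivation:
(102,-5): col outside [0, 102] -> not filled
(72,28): row=0b1001000, col=0b11100, row AND col = 0b1000 = 8; 8 != 28 -> empty
(55,16): row=0b110111, col=0b10000, row AND col = 0b10000 = 16; 16 == 16 -> filled
(126,101): row=0b1111110, col=0b1100101, row AND col = 0b1100100 = 100; 100 != 101 -> empty
(134,79): row=0b10000110, col=0b1001111, row AND col = 0b110 = 6; 6 != 79 -> empty
(22,4): row=0b10110, col=0b100, row AND col = 0b100 = 4; 4 == 4 -> filled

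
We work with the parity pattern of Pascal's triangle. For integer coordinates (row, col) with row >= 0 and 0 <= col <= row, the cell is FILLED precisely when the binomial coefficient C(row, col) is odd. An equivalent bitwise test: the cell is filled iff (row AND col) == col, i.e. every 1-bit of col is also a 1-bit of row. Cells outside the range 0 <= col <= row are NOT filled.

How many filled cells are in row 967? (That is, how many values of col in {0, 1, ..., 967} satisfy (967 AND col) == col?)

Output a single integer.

967 in binary = 1111000111
popcount(967) = number of 1-bits in 1111000111 = 7
A col c satisfies (967 AND c) == c iff every set bit of c is also set in 967; each of the 7 set bits of 967 can independently be on or off in c.
count = 2^7 = 128

Answer: 128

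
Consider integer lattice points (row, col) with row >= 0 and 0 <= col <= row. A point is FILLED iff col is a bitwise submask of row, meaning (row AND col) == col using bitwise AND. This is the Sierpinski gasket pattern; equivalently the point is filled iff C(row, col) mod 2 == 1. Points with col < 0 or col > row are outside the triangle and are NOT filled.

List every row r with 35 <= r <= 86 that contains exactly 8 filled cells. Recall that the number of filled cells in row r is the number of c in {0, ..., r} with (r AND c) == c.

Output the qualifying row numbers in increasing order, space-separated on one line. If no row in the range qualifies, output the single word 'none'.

Row r has 2^popcount(r) filled cells, so we need popcount(r) = log2(8) = 3.
Scan r = 35..86 and keep those with exactly 3 one-bits:
r=35=100011 popcount=3 -> KEEP
r=36=100100 popcount=2 -> skip
r=37=100101 popcount=3 -> KEEP
r=38=100110 popcount=3 -> KEEP
r=39=100111 popcount=4 -> skip
r=40=101000 popcount=2 -> skip
r=41=101001 popcount=3 -> KEEP
r=42=101010 popcount=3 -> KEEP
r=43=101011 popcount=4 -> skip
r=44=101100 popcount=3 -> KEEP
r=45=101101 popcount=4 -> skip
r=46=101110 popcount=4 -> skip
r=47=101111 popcount=5 -> skip
r=48=110000 popcount=2 -> skip
r=49=110001 popcount=3 -> KEEP
r=50=110010 popcount=3 -> KEEP
r=51=110011 popcount=4 -> skip
r=52=110100 popcount=3 -> KEEP
r=53=110101 popcount=4 -> skip
r=54=110110 popcount=4 -> skip
r=55=110111 popcount=5 -> skip
r=56=111000 popcount=3 -> KEEP
r=57=111001 popcount=4 -> skip
r=58=111010 popcount=4 -> skip
r=59=111011 popcount=5 -> skip
r=60=111100 popcount=4 -> skip
r=61=111101 popcount=5 -> skip
r=62=111110 popcount=5 -> skip
r=63=111111 popcount=6 -> skip
r=64=1000000 popcount=1 -> skip
r=65=1000001 popcount=2 -> skip
r=66=1000010 popcount=2 -> skip
r=67=1000011 popcount=3 -> KEEP
r=68=1000100 popcount=2 -> skip
r=69=1000101 popcount=3 -> KEEP
r=70=1000110 popcount=3 -> KEEP
r=71=1000111 popcount=4 -> skip
r=72=1001000 popcount=2 -> skip
r=73=1001001 popcount=3 -> KEEP
r=74=1001010 popcount=3 -> KEEP
r=75=1001011 popcount=4 -> skip
r=76=1001100 popcount=3 -> KEEP
r=77=1001101 popcount=4 -> skip
r=78=1001110 popcount=4 -> skip
r=79=1001111 popcount=5 -> skip
r=80=1010000 popcount=2 -> skip
r=81=1010001 popcount=3 -> KEEP
r=82=1010010 popcount=3 -> KEEP
r=83=1010011 popcount=4 -> skip
r=84=1010100 popcount=3 -> KEEP
r=85=1010101 popcount=4 -> skip
r=86=1010110 popcount=4 -> skip
Kept rows: 35 37 38 41 42 44 49 50 52 56 67 69 70 73 74 76 81 82 84

Answer: 35 37 38 41 42 44 49 50 52 56 67 69 70 73 74 76 81 82 84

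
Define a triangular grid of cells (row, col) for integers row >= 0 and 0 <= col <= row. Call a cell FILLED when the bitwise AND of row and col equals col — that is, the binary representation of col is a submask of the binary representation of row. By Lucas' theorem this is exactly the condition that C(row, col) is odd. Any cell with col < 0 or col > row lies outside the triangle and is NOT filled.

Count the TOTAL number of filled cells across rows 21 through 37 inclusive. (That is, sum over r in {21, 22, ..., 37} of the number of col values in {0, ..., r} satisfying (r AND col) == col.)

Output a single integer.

Answer: 170

Derivation:
r21=10101 pc3: +8 =8
r22=10110 pc3: +8 =16
r23=10111 pc4: +16 =32
r24=11000 pc2: +4 =36
r25=11001 pc3: +8 =44
r26=11010 pc3: +8 =52
r27=11011 pc4: +16 =68
r28=11100 pc3: +8 =76
r29=11101 pc4: +16 =92
r30=11110 pc4: +16 =108
r31=11111 pc5: +32 =140
r32=100000 pc1: +2 =142
r33=100001 pc2: +4 =146
r34=100010 pc2: +4 =150
r35=100011 pc3: +8 =158
r36=100100 pc2: +4 =162
r37=100101 pc3: +8 =170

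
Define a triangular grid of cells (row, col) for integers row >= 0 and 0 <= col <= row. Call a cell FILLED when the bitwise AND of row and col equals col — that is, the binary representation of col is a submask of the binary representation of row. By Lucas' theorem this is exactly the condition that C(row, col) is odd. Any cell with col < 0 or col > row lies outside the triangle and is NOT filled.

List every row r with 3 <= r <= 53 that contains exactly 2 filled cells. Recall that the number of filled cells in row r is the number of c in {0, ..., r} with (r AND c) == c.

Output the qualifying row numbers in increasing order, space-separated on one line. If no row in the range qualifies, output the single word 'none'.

Row r has 2^popcount(r) filled cells, so we need popcount(r) = log2(2) = 1.
Scan r = 3..53 and keep those with exactly 1 one-bits:
r=3=11 popcount=2 -> skip
r=4=100 popcount=1 -> KEEP
r=5=101 popcount=2 -> skip
r=6=110 popcount=2 -> skip
r=7=111 popcount=3 -> skip
r=8=1000 popcount=1 -> KEEP
r=9=1001 popcount=2 -> skip
r=10=1010 popcount=2 -> skip
r=11=1011 popcount=3 -> skip
r=12=1100 popcount=2 -> skip
r=13=1101 popcount=3 -> skip
r=14=1110 popcount=3 -> skip
r=15=1111 popcount=4 -> skip
r=16=10000 popcount=1 -> KEEP
r=17=10001 popcount=2 -> skip
r=18=10010 popcount=2 -> skip
r=19=10011 popcount=3 -> skip
r=20=10100 popcount=2 -> skip
r=21=10101 popcount=3 -> skip
r=22=10110 popcount=3 -> skip
r=23=10111 popcount=4 -> skip
r=24=11000 popcount=2 -> skip
r=25=11001 popcount=3 -> skip
r=26=11010 popcount=3 -> skip
r=27=11011 popcount=4 -> skip
r=28=11100 popcount=3 -> skip
r=29=11101 popcount=4 -> skip
r=30=11110 popcount=4 -> skip
r=31=11111 popcount=5 -> skip
r=32=100000 popcount=1 -> KEEP
r=33=100001 popcount=2 -> skip
r=34=100010 popcount=2 -> skip
r=35=100011 popcount=3 -> skip
r=36=100100 popcount=2 -> skip
r=37=100101 popcount=3 -> skip
r=38=100110 popcount=3 -> skip
r=39=100111 popcount=4 -> skip
r=40=101000 popcount=2 -> skip
r=41=101001 popcount=3 -> skip
r=42=101010 popcount=3 -> skip
r=43=101011 popcount=4 -> skip
r=44=101100 popcount=3 -> skip
r=45=101101 popcount=4 -> skip
r=46=101110 popcount=4 -> skip
r=47=101111 popcount=5 -> skip
r=48=110000 popcount=2 -> skip
r=49=110001 popcount=3 -> skip
r=50=110010 popcount=3 -> skip
r=51=110011 popcount=4 -> skip
r=52=110100 popcount=3 -> skip
r=53=110101 popcount=4 -> skip
Kept rows: 4 8 16 32

Answer: 4 8 16 32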